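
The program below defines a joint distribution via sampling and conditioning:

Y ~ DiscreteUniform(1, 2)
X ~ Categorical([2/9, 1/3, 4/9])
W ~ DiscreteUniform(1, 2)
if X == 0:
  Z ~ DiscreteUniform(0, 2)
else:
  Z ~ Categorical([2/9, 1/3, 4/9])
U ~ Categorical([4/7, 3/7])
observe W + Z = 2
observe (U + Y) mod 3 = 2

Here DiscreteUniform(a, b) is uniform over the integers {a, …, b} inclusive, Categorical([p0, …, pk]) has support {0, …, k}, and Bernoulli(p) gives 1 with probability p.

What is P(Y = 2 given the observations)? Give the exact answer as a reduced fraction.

Enumerate traces; 12 have nonzero weight after conditioning:
  (Y=1, X=0, W=1, Z=1, U=1) weight 1/126
  (Y=1, X=0, W=2, Z=0, U=1) weight 1/126
  (Y=1, X=1, W=1, Z=1, U=1) weight 1/84
  (Y=1, X=1, W=2, Z=0, U=1) weight 1/126
  (Y=1, X=2, W=1, Z=1, U=1) weight 1/63
  (Y=1, X=2, W=2, Z=0, U=1) weight 2/189
  (Y=2, X=0, W=1, Z=1, U=0) weight 2/189
  (Y=2, X=0, W=2, Z=0, U=0) weight 2/189
  … 4 more
Group by Y:
  weight(Y=1) = 47/756
  weight(Y=2) = 47/567
Total weight = 47/756 + 47/567 = 47/324
P(Y=1 | obs) = 47/756 / 47/324 = 3/7
P(Y=2 | obs) = 47/567 / 47/324 = 4/7

P(Y = 2 | obs) = 4/7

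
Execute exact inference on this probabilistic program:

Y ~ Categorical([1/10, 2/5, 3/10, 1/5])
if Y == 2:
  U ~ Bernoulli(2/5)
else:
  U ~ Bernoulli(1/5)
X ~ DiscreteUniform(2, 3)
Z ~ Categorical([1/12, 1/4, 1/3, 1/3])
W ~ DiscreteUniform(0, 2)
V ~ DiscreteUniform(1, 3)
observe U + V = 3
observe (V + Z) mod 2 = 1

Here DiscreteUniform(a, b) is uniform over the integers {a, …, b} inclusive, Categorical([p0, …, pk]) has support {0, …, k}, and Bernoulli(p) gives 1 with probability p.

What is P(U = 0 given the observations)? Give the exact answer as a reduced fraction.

P(U = 0 | obs) = 185/276

Enumerate traces; 96 have nonzero weight after conditioning:
  (Y=0, U=0, X=2, Z=0, W=0, V=3) weight 1/2700
  (Y=0, U=0, X=2, Z=0, W=1, V=3) weight 1/2700
  (Y=0, U=0, X=2, Z=0, W=2, V=3) weight 1/2700
  (Y=0, U=0, X=2, Z=2, W=0, V=3) weight 1/675
  (Y=0, U=0, X=2, Z=2, W=1, V=3) weight 1/675
  (Y=0, U=0, X=2, Z=2, W=2, V=3) weight 1/675
  (Y=0, U=0, X=3, Z=0, W=0, V=3) weight 1/2700
  (Y=0, U=0, X=3, Z=0, W=1, V=3) weight 1/2700
  (Y=0, U=1, X=2, Z=1, W=0, V=2) weight 1/3600
  … 87 more
Group by U:
  weight(U=0) = 37/360
  weight(U=1) = 91/1800
Total weight = 37/360 + 91/1800 = 23/150
P(U=0 | obs) = 37/360 / 23/150 = 185/276
P(U=1 | obs) = 91/1800 / 23/150 = 91/276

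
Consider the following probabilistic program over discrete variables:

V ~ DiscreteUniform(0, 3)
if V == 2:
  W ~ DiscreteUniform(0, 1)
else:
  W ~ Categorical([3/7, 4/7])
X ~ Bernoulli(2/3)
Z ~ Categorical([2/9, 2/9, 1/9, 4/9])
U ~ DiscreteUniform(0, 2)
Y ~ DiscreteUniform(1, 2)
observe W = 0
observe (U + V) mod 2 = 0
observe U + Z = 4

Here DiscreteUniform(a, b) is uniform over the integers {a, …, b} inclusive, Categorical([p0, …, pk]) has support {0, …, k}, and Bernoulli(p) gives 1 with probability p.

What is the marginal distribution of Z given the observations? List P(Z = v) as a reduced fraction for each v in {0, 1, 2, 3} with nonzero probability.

Enumerate traces; 16 have nonzero weight after conditioning:
  (V=0, W=0, X=0, Z=2, U=2, Y=1) weight 1/1512
  (V=0, W=0, X=0, Z=2, U=2, Y=2) weight 1/1512
  (V=0, W=0, X=1, Z=2, U=2, Y=1) weight 1/756
  (V=0, W=0, X=1, Z=2, U=2, Y=2) weight 1/756
  (V=1, W=0, X=0, Z=3, U=1, Y=1) weight 1/378
  (V=1, W=0, X=0, Z=3, U=1, Y=2) weight 1/378
  (V=1, W=0, X=1, Z=3, U=1, Y=1) weight 1/189
  (V=1, W=0, X=1, Z=3, U=1, Y=2) weight 1/189
  … 8 more
Group by Z:
  weight(Z=2) = 13/1512
  weight(Z=3) = 2/63
Total weight = 13/1512 + 2/63 = 61/1512
P(Z=2 | obs) = 13/1512 / 61/1512 = 13/61
P(Z=3 | obs) = 2/63 / 61/1512 = 48/61

P(Z=2) = 13/61, P(Z=3) = 48/61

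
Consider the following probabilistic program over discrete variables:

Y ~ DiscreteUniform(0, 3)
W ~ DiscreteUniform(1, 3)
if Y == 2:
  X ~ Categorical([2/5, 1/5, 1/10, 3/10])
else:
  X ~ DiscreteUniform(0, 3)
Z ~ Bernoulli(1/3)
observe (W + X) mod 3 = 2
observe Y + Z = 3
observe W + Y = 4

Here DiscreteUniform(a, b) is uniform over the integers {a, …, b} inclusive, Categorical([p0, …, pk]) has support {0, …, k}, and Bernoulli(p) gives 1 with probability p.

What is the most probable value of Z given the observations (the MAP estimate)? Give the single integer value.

argmax_v P(Z = v | obs) = 1

Enumerate traces; 3 have nonzero weight after conditioning:
  (Y=2, W=2, X=0, Z=1) weight 1/90
  (Y=2, W=2, X=3, Z=1) weight 1/120
  (Y=3, W=1, X=1, Z=0) weight 1/72
Group by Z:
  weight(Z=0) = 1/72
  weight(Z=1) = 7/360
Total weight = 1/72 + 7/360 = 1/30
P(Z=0 | obs) = 1/72 / 1/30 = 5/12
P(Z=1 | obs) = 7/360 / 1/30 = 7/12
argmax = 1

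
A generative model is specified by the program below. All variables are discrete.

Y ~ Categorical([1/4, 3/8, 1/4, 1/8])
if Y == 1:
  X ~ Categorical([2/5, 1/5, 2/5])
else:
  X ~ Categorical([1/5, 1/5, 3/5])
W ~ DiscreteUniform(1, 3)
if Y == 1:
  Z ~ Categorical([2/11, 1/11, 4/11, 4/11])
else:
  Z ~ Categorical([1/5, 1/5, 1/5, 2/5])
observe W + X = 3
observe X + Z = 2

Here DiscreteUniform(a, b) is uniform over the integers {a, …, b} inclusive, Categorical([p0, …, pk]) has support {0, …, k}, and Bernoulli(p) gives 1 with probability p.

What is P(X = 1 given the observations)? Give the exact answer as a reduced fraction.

P(X = 1 | obs) = 7/47

Enumerate traces; 12 have nonzero weight after conditioning:
  (Y=0, X=0, W=3, Z=2) weight 1/300
  (Y=0, X=1, W=2, Z=1) weight 1/300
  (Y=0, X=2, W=1, Z=0) weight 1/100
  (Y=1, X=0, W=3, Z=2) weight 1/55
  (Y=1, X=1, W=2, Z=1) weight 1/440
  (Y=1, X=2, W=1, Z=0) weight 1/110
  (Y=2, X=0, W=3, Z=2) weight 1/300
  (Y=2, X=1, W=2, Z=1) weight 1/300
  … 4 more
Group by X:
  weight(X=0) = 7/264
  weight(X=1) = 7/660
  weight(X=2) = 3/88
Total weight = 7/264 + 7/660 + 3/88 = 47/660
P(X=0 | obs) = 7/264 / 47/660 = 35/94
P(X=1 | obs) = 7/660 / 47/660 = 7/47
P(X=2 | obs) = 3/88 / 47/660 = 45/94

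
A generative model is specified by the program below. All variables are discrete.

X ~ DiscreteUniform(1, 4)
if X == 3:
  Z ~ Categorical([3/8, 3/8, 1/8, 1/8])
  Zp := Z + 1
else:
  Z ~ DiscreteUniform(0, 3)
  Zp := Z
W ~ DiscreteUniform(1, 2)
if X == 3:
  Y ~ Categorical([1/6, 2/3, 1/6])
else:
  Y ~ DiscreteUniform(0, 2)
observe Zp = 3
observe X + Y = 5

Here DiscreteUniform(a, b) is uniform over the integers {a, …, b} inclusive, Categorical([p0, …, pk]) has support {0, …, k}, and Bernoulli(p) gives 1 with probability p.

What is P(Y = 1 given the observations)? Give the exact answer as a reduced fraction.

Enumerate traces; 4 have nonzero weight after conditioning:
  (X=3, Z=2, W=1, Y=2) weight 1/384
  (X=3, Z=2, W=2, Y=2) weight 1/384
  (X=4, Z=3, W=1, Y=1) weight 1/96
  (X=4, Z=3, W=2, Y=1) weight 1/96
Group by Y:
  weight(Y=1) = 1/48
  weight(Y=2) = 1/192
Total weight = 1/48 + 1/192 = 5/192
P(Y=1 | obs) = 1/48 / 5/192 = 4/5
P(Y=2 | obs) = 1/192 / 5/192 = 1/5

P(Y = 1 | obs) = 4/5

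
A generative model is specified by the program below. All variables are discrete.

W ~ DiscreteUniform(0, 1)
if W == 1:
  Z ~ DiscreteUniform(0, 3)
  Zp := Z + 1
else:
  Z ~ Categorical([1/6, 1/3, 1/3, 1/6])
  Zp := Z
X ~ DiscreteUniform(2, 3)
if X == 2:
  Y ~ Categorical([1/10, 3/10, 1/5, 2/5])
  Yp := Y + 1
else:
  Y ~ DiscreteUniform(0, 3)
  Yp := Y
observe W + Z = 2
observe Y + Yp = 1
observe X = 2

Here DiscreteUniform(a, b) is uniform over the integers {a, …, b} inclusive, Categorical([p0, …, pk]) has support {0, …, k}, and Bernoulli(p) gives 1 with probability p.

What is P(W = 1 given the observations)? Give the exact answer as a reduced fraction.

Enumerate traces; 2 have nonzero weight after conditioning:
  (W=0, Z=2, X=2, Y=0) weight 1/120
  (W=1, Z=1, X=2, Y=0) weight 1/160
Group by W:
  weight(W=0) = 1/120
  weight(W=1) = 1/160
Total weight = 1/120 + 1/160 = 7/480
P(W=0 | obs) = 1/120 / 7/480 = 4/7
P(W=1 | obs) = 1/160 / 7/480 = 3/7

P(W = 1 | obs) = 3/7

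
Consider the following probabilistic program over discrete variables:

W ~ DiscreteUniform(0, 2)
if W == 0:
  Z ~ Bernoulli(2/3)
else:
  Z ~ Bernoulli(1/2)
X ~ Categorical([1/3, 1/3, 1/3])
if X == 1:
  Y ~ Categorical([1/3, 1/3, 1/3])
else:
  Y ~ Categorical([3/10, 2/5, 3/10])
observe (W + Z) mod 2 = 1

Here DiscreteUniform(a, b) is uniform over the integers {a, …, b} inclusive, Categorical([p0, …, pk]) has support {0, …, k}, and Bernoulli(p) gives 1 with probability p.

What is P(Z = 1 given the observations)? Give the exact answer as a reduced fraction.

P(Z = 1 | obs) = 7/10

Enumerate traces; 27 have nonzero weight after conditioning:
  (W=0, Z=1, X=0, Y=0) weight 1/45
  (W=0, Z=1, X=0, Y=1) weight 4/135
  (W=0, Z=1, X=0, Y=2) weight 1/45
  (W=0, Z=1, X=1, Y=0) weight 2/81
  (W=0, Z=1, X=1, Y=1) weight 2/81
  (W=0, Z=1, X=1, Y=2) weight 2/81
  (W=0, Z=1, X=2, Y=0) weight 1/45
  (W=0, Z=1, X=2, Y=1) weight 4/135
  (W=1, Z=0, X=0, Y=0) weight 1/60
  … 18 more
Group by Z:
  weight(Z=0) = 1/6
  weight(Z=1) = 7/18
Total weight = 1/6 + 7/18 = 5/9
P(Z=0 | obs) = 1/6 / 5/9 = 3/10
P(Z=1 | obs) = 7/18 / 5/9 = 7/10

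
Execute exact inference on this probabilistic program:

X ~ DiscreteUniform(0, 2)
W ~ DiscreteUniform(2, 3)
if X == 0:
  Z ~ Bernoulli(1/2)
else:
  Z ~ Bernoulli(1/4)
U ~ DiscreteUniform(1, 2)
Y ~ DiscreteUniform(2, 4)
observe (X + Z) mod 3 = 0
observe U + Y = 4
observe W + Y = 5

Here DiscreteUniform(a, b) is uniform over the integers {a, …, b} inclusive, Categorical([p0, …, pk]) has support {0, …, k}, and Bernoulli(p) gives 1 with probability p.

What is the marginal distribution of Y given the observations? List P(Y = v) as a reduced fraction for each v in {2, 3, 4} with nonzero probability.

Enumerate traces; 4 have nonzero weight after conditioning:
  (X=0, W=2, Z=0, U=1, Y=3) weight 1/72
  (X=0, W=3, Z=0, U=2, Y=2) weight 1/72
  (X=2, W=2, Z=1, U=1, Y=3) weight 1/144
  (X=2, W=3, Z=1, U=2, Y=2) weight 1/144
Group by Y:
  weight(Y=2) = 1/48
  weight(Y=3) = 1/48
Total weight = 1/48 + 1/48 = 1/24
P(Y=2 | obs) = 1/48 / 1/24 = 1/2
P(Y=3 | obs) = 1/48 / 1/24 = 1/2

P(Y=2) = 1/2, P(Y=3) = 1/2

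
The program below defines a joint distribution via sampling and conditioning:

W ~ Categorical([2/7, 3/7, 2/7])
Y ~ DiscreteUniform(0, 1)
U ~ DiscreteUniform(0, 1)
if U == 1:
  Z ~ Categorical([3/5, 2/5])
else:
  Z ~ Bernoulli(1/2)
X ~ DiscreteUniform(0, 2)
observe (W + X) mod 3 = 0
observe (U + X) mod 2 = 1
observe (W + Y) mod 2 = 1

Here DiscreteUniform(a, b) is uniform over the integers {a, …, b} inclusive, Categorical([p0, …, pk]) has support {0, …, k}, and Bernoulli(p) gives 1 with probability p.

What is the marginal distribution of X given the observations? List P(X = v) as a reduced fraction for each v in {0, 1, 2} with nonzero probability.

Enumerate traces; 6 have nonzero weight after conditioning:
  (W=0, Y=1, U=1, Z=0, X=0) weight 1/70
  (W=0, Y=1, U=1, Z=1, X=0) weight 1/105
  (W=1, Y=0, U=1, Z=0, X=2) weight 3/140
  (W=1, Y=0, U=1, Z=1, X=2) weight 1/70
  (W=2, Y=1, U=0, Z=0, X=1) weight 1/84
  (W=2, Y=1, U=0, Z=1, X=1) weight 1/84
Group by X:
  weight(X=0) = 1/42
  weight(X=1) = 1/42
  weight(X=2) = 1/28
Total weight = 1/42 + 1/42 + 1/28 = 1/12
P(X=0 | obs) = 1/42 / 1/12 = 2/7
P(X=1 | obs) = 1/42 / 1/12 = 2/7
P(X=2 | obs) = 1/28 / 1/12 = 3/7

P(X=0) = 2/7, P(X=1) = 2/7, P(X=2) = 3/7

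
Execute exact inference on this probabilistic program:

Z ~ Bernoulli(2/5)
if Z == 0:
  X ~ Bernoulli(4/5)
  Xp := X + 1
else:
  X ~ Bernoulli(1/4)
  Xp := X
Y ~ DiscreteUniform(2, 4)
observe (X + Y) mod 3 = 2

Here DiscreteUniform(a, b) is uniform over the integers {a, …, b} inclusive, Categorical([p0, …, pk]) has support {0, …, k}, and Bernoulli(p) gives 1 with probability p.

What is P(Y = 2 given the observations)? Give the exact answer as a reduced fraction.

Enumerate traces; 4 have nonzero weight after conditioning:
  (Z=0, X=0, Y=2) weight 1/25
  (Z=0, X=1, Y=4) weight 4/25
  (Z=1, X=0, Y=2) weight 1/10
  (Z=1, X=1, Y=4) weight 1/30
Group by Y:
  weight(Y=2) = 7/50
  weight(Y=4) = 29/150
Total weight = 7/50 + 29/150 = 1/3
P(Y=2 | obs) = 7/50 / 1/3 = 21/50
P(Y=4 | obs) = 29/150 / 1/3 = 29/50

P(Y = 2 | obs) = 21/50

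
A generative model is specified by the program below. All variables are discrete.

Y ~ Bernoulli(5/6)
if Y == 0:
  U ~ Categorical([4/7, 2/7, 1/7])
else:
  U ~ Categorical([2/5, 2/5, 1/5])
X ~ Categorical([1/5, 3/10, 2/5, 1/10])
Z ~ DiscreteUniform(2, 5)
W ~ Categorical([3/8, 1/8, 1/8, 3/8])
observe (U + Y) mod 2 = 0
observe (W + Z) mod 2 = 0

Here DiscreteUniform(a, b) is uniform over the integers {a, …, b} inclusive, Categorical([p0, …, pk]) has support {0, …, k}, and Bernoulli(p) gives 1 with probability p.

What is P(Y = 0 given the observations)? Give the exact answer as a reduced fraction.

P(Y = 0 | obs) = 5/19

Enumerate traces; 96 have nonzero weight after conditioning:
  (Y=0, U=0, X=0, Z=2, W=0) weight 1/560
  (Y=0, U=0, X=0, Z=2, W=2) weight 1/1680
  (Y=0, U=0, X=0, Z=3, W=1) weight 1/1680
  (Y=0, U=0, X=0, Z=3, W=3) weight 1/560
  (Y=0, U=0, X=0, Z=4, W=0) weight 1/560
  (Y=0, U=0, X=0, Z=4, W=2) weight 1/1680
  (Y=0, U=0, X=0, Z=5, W=1) weight 1/1680
  (Y=0, U=0, X=0, Z=5, W=3) weight 1/560
  (Y=1, U=1, X=0, Z=2, W=0) weight 1/160
  … 87 more
Group by Y:
  weight(Y=0) = 5/84
  weight(Y=1) = 1/6
Total weight = 5/84 + 1/6 = 19/84
P(Y=0 | obs) = 5/84 / 19/84 = 5/19
P(Y=1 | obs) = 1/6 / 19/84 = 14/19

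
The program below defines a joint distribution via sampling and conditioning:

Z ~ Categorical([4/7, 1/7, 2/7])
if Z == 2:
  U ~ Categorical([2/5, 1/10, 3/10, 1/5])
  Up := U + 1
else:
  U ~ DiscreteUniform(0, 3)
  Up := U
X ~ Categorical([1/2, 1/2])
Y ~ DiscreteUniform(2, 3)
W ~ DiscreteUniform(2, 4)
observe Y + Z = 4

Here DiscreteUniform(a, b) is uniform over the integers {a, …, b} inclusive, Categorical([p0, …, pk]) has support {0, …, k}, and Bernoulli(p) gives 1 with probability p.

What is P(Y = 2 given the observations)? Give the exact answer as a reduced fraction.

P(Y = 2 | obs) = 2/3

Enumerate traces; 48 have nonzero weight after conditioning:
  (Z=1, U=0, X=0, Y=3, W=2) weight 1/336
  (Z=1, U=0, X=0, Y=3, W=3) weight 1/336
  (Z=1, U=0, X=0, Y=3, W=4) weight 1/336
  (Z=1, U=0, X=1, Y=3, W=2) weight 1/336
  (Z=1, U=0, X=1, Y=3, W=3) weight 1/336
  (Z=1, U=0, X=1, Y=3, W=4) weight 1/336
  (Z=1, U=1, X=0, Y=3, W=2) weight 1/336
  (Z=1, U=1, X=0, Y=3, W=3) weight 1/336
  (Z=2, U=0, X=0, Y=2, W=2) weight 1/105
  … 39 more
Group by Y:
  weight(Y=2) = 1/7
  weight(Y=3) = 1/14
Total weight = 1/7 + 1/14 = 3/14
P(Y=2 | obs) = 1/7 / 3/14 = 2/3
P(Y=3 | obs) = 1/14 / 3/14 = 1/3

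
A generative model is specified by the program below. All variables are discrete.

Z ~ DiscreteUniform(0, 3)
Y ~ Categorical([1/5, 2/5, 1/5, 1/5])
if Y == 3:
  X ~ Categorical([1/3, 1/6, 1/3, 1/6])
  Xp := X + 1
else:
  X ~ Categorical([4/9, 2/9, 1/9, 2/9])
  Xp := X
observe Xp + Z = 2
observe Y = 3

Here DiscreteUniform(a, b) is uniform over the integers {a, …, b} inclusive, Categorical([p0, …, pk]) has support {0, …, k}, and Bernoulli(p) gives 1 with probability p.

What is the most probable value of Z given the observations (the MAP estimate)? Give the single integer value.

argmax_v P(Z = v | obs) = 1

Enumerate traces; 2 have nonzero weight after conditioning:
  (Z=0, Y=3, X=1) weight 1/120
  (Z=1, Y=3, X=0) weight 1/60
Group by Z:
  weight(Z=0) = 1/120
  weight(Z=1) = 1/60
Total weight = 1/120 + 1/60 = 1/40
P(Z=0 | obs) = 1/120 / 1/40 = 1/3
P(Z=1 | obs) = 1/60 / 1/40 = 2/3
argmax = 1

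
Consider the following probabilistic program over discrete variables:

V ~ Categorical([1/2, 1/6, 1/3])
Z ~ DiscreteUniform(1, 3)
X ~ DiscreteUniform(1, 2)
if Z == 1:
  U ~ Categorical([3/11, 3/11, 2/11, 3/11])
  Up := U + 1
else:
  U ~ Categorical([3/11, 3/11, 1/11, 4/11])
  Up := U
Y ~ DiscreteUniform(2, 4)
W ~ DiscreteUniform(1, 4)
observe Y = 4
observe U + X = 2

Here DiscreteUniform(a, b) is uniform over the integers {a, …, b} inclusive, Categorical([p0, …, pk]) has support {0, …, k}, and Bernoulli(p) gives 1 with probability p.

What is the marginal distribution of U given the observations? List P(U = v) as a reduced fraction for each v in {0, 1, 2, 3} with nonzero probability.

P(U=0) = 1/2, P(U=1) = 1/2

Enumerate traces; 72 have nonzero weight after conditioning:
  (V=0, Z=1, X=1, U=1, Y=4, W=1) weight 1/528
  (V=0, Z=1, X=1, U=1, Y=4, W=2) weight 1/528
  (V=0, Z=1, X=1, U=1, Y=4, W=3) weight 1/528
  (V=0, Z=1, X=1, U=1, Y=4, W=4) weight 1/528
  (V=0, Z=1, X=2, U=0, Y=4, W=1) weight 1/528
  (V=0, Z=1, X=2, U=0, Y=4, W=2) weight 1/528
  (V=0, Z=1, X=2, U=0, Y=4, W=3) weight 1/528
  (V=0, Z=1, X=2, U=0, Y=4, W=4) weight 1/528
  … 64 more
Group by U:
  weight(U=0) = 1/22
  weight(U=1) = 1/22
Total weight = 1/22 + 1/22 = 1/11
P(U=0 | obs) = 1/22 / 1/11 = 1/2
P(U=1 | obs) = 1/22 / 1/11 = 1/2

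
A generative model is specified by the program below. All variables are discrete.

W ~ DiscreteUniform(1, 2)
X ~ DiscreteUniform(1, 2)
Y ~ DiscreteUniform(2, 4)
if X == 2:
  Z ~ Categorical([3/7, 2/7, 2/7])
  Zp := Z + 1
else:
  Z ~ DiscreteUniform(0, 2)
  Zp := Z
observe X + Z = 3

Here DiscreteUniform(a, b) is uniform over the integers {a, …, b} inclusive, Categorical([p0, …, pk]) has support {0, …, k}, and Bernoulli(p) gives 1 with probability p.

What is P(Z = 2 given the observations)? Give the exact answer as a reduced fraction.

Enumerate traces; 12 have nonzero weight after conditioning:
  (W=1, X=1, Y=2, Z=2) weight 1/36
  (W=1, X=1, Y=3, Z=2) weight 1/36
  (W=1, X=1, Y=4, Z=2) weight 1/36
  (W=1, X=2, Y=2, Z=1) weight 1/42
  (W=1, X=2, Y=3, Z=1) weight 1/42
  (W=1, X=2, Y=4, Z=1) weight 1/42
  (W=2, X=1, Y=2, Z=2) weight 1/36
  (W=2, X=1, Y=3, Z=2) weight 1/36
  … 4 more
Group by Z:
  weight(Z=1) = 1/7
  weight(Z=2) = 1/6
Total weight = 1/7 + 1/6 = 13/42
P(Z=1 | obs) = 1/7 / 13/42 = 6/13
P(Z=2 | obs) = 1/6 / 13/42 = 7/13

P(Z = 2 | obs) = 7/13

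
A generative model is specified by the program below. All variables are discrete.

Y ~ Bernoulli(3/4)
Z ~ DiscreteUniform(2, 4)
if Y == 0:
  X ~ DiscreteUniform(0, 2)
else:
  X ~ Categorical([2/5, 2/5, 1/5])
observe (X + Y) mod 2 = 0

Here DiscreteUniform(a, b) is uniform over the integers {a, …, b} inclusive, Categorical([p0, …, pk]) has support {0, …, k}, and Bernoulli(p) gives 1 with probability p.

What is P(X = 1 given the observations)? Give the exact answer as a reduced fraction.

Enumerate traces; 9 have nonzero weight after conditioning:
  (Y=0, Z=2, X=0) weight 1/36
  (Y=0, Z=2, X=2) weight 1/36
  (Y=0, Z=3, X=0) weight 1/36
  (Y=0, Z=3, X=2) weight 1/36
  (Y=0, Z=4, X=0) weight 1/36
  (Y=0, Z=4, X=2) weight 1/36
  (Y=1, Z=2, X=1) weight 1/10
  (Y=1, Z=3, X=1) weight 1/10
  … 1 more
Group by X:
  weight(X=0) = 1/12
  weight(X=1) = 3/10
  weight(X=2) = 1/12
Total weight = 1/12 + 3/10 + 1/12 = 7/15
P(X=0 | obs) = 1/12 / 7/15 = 5/28
P(X=1 | obs) = 3/10 / 7/15 = 9/14
P(X=2 | obs) = 1/12 / 7/15 = 5/28

P(X = 1 | obs) = 9/14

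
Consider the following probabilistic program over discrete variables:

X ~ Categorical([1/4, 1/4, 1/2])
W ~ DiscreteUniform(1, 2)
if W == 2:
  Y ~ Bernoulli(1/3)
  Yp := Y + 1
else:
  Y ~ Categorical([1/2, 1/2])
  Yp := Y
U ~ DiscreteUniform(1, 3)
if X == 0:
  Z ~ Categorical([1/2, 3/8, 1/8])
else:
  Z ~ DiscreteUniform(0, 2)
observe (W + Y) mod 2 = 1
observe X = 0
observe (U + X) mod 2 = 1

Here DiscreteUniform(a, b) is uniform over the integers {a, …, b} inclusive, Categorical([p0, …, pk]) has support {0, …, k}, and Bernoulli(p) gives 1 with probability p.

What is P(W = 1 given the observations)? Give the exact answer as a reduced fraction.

Enumerate traces; 12 have nonzero weight after conditioning:
  (X=0, W=1, Y=0, U=1, Z=0) weight 1/96
  (X=0, W=1, Y=0, U=1, Z=1) weight 1/128
  (X=0, W=1, Y=0, U=1, Z=2) weight 1/384
  (X=0, W=1, Y=0, U=3, Z=0) weight 1/96
  (X=0, W=1, Y=0, U=3, Z=1) weight 1/128
  (X=0, W=1, Y=0, U=3, Z=2) weight 1/384
  (X=0, W=2, Y=1, U=1, Z=0) weight 1/144
  (X=0, W=2, Y=1, U=1, Z=1) weight 1/192
  … 4 more
Group by W:
  weight(W=1) = 1/24
  weight(W=2) = 1/36
Total weight = 1/24 + 1/36 = 5/72
P(W=1 | obs) = 1/24 / 5/72 = 3/5
P(W=2 | obs) = 1/36 / 5/72 = 2/5

P(W = 1 | obs) = 3/5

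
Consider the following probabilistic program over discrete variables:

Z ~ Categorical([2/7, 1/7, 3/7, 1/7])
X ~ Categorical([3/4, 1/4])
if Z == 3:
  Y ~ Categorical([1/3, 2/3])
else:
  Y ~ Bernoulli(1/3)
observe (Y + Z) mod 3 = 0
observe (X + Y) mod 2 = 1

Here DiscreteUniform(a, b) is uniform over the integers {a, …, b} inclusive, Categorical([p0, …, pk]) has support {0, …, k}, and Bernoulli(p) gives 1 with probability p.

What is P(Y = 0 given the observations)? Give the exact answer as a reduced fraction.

Enumerate traces; 3 have nonzero weight after conditioning:
  (Z=0, X=1, Y=0) weight 1/21
  (Z=2, X=0, Y=1) weight 3/28
  (Z=3, X=1, Y=0) weight 1/84
Group by Y:
  weight(Y=0) = 5/84
  weight(Y=1) = 3/28
Total weight = 5/84 + 3/28 = 1/6
P(Y=0 | obs) = 5/84 / 1/6 = 5/14
P(Y=1 | obs) = 3/28 / 1/6 = 9/14

P(Y = 0 | obs) = 5/14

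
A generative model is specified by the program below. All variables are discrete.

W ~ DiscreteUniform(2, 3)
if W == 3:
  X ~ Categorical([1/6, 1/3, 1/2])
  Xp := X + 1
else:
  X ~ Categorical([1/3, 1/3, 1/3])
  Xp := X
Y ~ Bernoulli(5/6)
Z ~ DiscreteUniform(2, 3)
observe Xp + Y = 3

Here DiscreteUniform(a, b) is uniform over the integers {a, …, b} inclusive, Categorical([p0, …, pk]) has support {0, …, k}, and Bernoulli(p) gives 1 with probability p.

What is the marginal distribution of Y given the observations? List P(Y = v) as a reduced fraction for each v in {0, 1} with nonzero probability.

Enumerate traces; 6 have nonzero weight after conditioning:
  (W=2, X=2, Y=1, Z=2) weight 5/72
  (W=2, X=2, Y=1, Z=3) weight 5/72
  (W=3, X=1, Y=1, Z=2) weight 5/72
  (W=3, X=1, Y=1, Z=3) weight 5/72
  (W=3, X=2, Y=0, Z=2) weight 1/48
  (W=3, X=2, Y=0, Z=3) weight 1/48
Group by Y:
  weight(Y=0) = 1/24
  weight(Y=1) = 5/18
Total weight = 1/24 + 5/18 = 23/72
P(Y=0 | obs) = 1/24 / 23/72 = 3/23
P(Y=1 | obs) = 5/18 / 23/72 = 20/23

P(Y=0) = 3/23, P(Y=1) = 20/23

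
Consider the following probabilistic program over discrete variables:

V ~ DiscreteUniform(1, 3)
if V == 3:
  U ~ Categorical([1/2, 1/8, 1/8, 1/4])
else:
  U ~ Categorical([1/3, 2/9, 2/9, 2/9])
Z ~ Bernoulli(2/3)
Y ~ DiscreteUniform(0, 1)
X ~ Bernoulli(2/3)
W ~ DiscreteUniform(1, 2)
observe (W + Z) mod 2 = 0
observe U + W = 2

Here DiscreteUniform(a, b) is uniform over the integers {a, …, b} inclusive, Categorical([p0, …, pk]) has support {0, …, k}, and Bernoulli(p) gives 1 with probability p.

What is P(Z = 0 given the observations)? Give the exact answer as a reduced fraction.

P(Z = 0 | obs) = 42/83

Enumerate traces; 24 have nonzero weight after conditioning:
  (V=1, U=0, Z=0, Y=0, X=0, W=2) weight 1/324
  (V=1, U=0, Z=0, Y=0, X=1, W=2) weight 1/162
  (V=1, U=0, Z=0, Y=1, X=0, W=2) weight 1/324
  (V=1, U=0, Z=0, Y=1, X=1, W=2) weight 1/162
  (V=1, U=1, Z=1, Y=0, X=0, W=1) weight 1/243
  (V=1, U=1, Z=1, Y=0, X=1, W=1) weight 2/243
  (V=1, U=1, Z=1, Y=1, X=0, W=1) weight 1/243
  (V=1, U=1, Z=1, Y=1, X=1, W=1) weight 2/243
  … 16 more
Group by Z:
  weight(Z=0) = 7/108
  weight(Z=1) = 41/648
Total weight = 7/108 + 41/648 = 83/648
P(Z=0 | obs) = 7/108 / 83/648 = 42/83
P(Z=1 | obs) = 41/648 / 83/648 = 41/83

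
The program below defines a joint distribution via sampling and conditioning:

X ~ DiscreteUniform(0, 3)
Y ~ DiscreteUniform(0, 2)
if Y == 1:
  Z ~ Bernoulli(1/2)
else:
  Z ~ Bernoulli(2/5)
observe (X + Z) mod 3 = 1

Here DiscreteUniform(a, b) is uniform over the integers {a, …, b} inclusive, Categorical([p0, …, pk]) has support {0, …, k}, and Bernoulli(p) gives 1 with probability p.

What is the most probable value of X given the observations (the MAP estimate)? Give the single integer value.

argmax_v P(X = v | obs) = 1

Enumerate traces; 9 have nonzero weight after conditioning:
  (X=0, Y=0, Z=1) weight 1/30
  (X=0, Y=1, Z=1) weight 1/24
  (X=0, Y=2, Z=1) weight 1/30
  (X=1, Y=0, Z=0) weight 1/20
  (X=1, Y=1, Z=0) weight 1/24
  (X=1, Y=2, Z=0) weight 1/20
  (X=3, Y=0, Z=1) weight 1/30
  (X=3, Y=1, Z=1) weight 1/24
  … 1 more
Group by X:
  weight(X=0) = 13/120
  weight(X=1) = 17/120
  weight(X=3) = 13/120
Total weight = 13/120 + 17/120 + 13/120 = 43/120
P(X=0 | obs) = 13/120 / 43/120 = 13/43
P(X=1 | obs) = 17/120 / 43/120 = 17/43
P(X=3 | obs) = 13/120 / 43/120 = 13/43
argmax = 1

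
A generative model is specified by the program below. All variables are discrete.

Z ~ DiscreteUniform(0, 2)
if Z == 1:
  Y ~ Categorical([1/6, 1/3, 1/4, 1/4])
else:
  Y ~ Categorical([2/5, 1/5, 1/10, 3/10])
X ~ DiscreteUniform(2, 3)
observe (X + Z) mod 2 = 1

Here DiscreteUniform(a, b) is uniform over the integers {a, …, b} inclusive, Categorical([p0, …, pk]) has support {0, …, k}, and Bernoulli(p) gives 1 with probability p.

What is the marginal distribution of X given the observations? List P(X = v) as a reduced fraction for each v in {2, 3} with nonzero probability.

P(X=2) = 1/3, P(X=3) = 2/3

Enumerate traces; 12 have nonzero weight after conditioning:
  (Z=0, Y=0, X=3) weight 1/15
  (Z=0, Y=1, X=3) weight 1/30
  (Z=0, Y=2, X=3) weight 1/60
  (Z=0, Y=3, X=3) weight 1/20
  (Z=1, Y=0, X=2) weight 1/36
  (Z=1, Y=1, X=2) weight 1/18
  (Z=1, Y=2, X=2) weight 1/24
  (Z=1, Y=3, X=2) weight 1/24
  … 4 more
Group by X:
  weight(X=2) = 1/6
  weight(X=3) = 1/3
Total weight = 1/6 + 1/3 = 1/2
P(X=2 | obs) = 1/6 / 1/2 = 1/3
P(X=3 | obs) = 1/3 / 1/2 = 2/3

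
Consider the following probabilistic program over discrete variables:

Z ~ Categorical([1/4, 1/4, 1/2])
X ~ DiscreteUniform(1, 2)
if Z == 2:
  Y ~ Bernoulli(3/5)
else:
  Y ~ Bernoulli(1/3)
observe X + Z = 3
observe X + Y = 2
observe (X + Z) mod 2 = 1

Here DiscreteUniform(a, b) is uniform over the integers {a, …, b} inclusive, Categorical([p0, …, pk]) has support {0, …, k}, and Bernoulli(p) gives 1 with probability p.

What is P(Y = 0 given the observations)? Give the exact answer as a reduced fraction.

P(Y = 0 | obs) = 5/14

Enumerate traces; 2 have nonzero weight after conditioning:
  (Z=1, X=2, Y=0) weight 1/12
  (Z=2, X=1, Y=1) weight 3/20
Group by Y:
  weight(Y=0) = 1/12
  weight(Y=1) = 3/20
Total weight = 1/12 + 3/20 = 7/30
P(Y=0 | obs) = 1/12 / 7/30 = 5/14
P(Y=1 | obs) = 3/20 / 7/30 = 9/14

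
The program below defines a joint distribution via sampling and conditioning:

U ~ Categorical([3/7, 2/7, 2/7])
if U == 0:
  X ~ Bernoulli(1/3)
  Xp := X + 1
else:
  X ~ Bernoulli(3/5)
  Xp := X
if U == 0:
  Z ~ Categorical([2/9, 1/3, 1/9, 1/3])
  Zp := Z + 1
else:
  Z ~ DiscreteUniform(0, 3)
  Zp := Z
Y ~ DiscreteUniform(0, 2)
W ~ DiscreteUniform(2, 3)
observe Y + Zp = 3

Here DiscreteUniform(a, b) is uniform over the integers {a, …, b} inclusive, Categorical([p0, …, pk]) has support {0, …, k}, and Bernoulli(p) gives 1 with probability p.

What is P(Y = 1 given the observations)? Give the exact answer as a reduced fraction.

Enumerate traces; 36 have nonzero weight after conditioning:
  (U=0, X=0, Z=0, Y=2, W=2) weight 2/189
  (U=0, X=0, Z=0, Y=2, W=3) weight 2/189
  (U=0, X=0, Z=1, Y=1, W=2) weight 1/63
  (U=0, X=0, Z=1, Y=1, W=3) weight 1/63
  (U=0, X=0, Z=2, Y=0, W=2) weight 1/189
  (U=0, X=0, Z=2, Y=0, W=3) weight 1/189
  (U=0, X=1, Z=0, Y=2, W=2) weight 1/189
  (U=0, X=1, Z=0, Y=2, W=3) weight 1/189
  … 28 more
Group by Y:
  weight(Y=0) = 4/63
  weight(Y=1) = 2/21
  weight(Y=2) = 5/63
Total weight = 4/63 + 2/21 + 5/63 = 5/21
P(Y=0 | obs) = 4/63 / 5/21 = 4/15
P(Y=1 | obs) = 2/21 / 5/21 = 2/5
P(Y=2 | obs) = 5/63 / 5/21 = 1/3

P(Y = 1 | obs) = 2/5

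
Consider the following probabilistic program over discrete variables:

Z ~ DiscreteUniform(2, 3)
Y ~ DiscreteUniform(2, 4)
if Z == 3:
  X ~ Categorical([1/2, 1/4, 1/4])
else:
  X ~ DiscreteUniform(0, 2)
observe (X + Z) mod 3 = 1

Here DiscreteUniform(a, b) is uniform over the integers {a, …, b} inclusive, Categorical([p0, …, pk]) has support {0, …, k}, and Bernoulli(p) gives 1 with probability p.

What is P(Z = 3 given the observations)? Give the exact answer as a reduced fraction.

Enumerate traces; 6 have nonzero weight after conditioning:
  (Z=2, Y=2, X=2) weight 1/18
  (Z=2, Y=3, X=2) weight 1/18
  (Z=2, Y=4, X=2) weight 1/18
  (Z=3, Y=2, X=1) weight 1/24
  (Z=3, Y=3, X=1) weight 1/24
  (Z=3, Y=4, X=1) weight 1/24
Group by Z:
  weight(Z=2) = 1/6
  weight(Z=3) = 1/8
Total weight = 1/6 + 1/8 = 7/24
P(Z=2 | obs) = 1/6 / 7/24 = 4/7
P(Z=3 | obs) = 1/8 / 7/24 = 3/7

P(Z = 3 | obs) = 3/7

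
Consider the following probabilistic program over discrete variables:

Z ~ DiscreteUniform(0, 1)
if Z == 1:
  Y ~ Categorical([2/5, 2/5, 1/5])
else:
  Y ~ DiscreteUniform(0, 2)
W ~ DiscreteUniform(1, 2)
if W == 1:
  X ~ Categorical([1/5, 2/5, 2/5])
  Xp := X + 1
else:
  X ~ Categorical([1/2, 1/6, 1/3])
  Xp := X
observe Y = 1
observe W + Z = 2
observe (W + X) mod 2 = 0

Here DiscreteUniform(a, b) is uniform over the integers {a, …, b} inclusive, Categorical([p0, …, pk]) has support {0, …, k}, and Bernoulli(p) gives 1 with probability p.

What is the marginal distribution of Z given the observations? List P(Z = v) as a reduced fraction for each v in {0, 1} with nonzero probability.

P(Z=0) = 125/197, P(Z=1) = 72/197

Enumerate traces; 3 have nonzero weight after conditioning:
  (Z=0, Y=1, W=2, X=0) weight 1/24
  (Z=0, Y=1, W=2, X=2) weight 1/36
  (Z=1, Y=1, W=1, X=1) weight 1/25
Group by Z:
  weight(Z=0) = 5/72
  weight(Z=1) = 1/25
Total weight = 5/72 + 1/25 = 197/1800
P(Z=0 | obs) = 5/72 / 197/1800 = 125/197
P(Z=1 | obs) = 1/25 / 197/1800 = 72/197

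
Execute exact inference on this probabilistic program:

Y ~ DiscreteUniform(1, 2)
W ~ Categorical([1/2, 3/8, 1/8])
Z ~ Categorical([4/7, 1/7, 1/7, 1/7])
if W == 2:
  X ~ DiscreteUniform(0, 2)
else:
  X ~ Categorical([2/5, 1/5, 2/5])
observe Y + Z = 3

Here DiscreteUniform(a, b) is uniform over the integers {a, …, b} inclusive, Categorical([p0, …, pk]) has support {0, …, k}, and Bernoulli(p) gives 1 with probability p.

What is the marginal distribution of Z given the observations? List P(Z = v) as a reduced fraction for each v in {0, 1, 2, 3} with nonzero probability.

P(Z=1) = 1/2, P(Z=2) = 1/2

Enumerate traces; 18 have nonzero weight after conditioning:
  (Y=1, W=0, Z=2, X=0) weight 1/70
  (Y=1, W=0, Z=2, X=1) weight 1/140
  (Y=1, W=0, Z=2, X=2) weight 1/70
  (Y=1, W=1, Z=2, X=0) weight 3/280
  (Y=1, W=1, Z=2, X=1) weight 3/560
  (Y=1, W=1, Z=2, X=2) weight 3/280
  (Y=1, W=2, Z=2, X=0) weight 1/336
  (Y=1, W=2, Z=2, X=1) weight 1/336
  (Y=2, W=0, Z=1, X=0) weight 1/70
  … 9 more
Group by Z:
  weight(Z=1) = 1/14
  weight(Z=2) = 1/14
Total weight = 1/14 + 1/14 = 1/7
P(Z=1 | obs) = 1/14 / 1/7 = 1/2
P(Z=2 | obs) = 1/14 / 1/7 = 1/2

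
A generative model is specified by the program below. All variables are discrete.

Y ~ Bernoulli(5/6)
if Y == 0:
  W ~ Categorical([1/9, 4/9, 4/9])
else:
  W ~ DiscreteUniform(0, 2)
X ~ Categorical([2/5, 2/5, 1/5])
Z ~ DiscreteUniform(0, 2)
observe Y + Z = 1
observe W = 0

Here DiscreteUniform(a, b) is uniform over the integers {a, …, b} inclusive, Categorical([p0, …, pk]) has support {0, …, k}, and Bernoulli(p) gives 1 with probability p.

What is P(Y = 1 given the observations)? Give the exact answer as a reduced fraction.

Enumerate traces; 6 have nonzero weight after conditioning:
  (Y=0, W=0, X=0, Z=1) weight 1/405
  (Y=0, W=0, X=1, Z=1) weight 1/405
  (Y=0, W=0, X=2, Z=1) weight 1/810
  (Y=1, W=0, X=0, Z=0) weight 1/27
  (Y=1, W=0, X=1, Z=0) weight 1/27
  (Y=1, W=0, X=2, Z=0) weight 1/54
Group by Y:
  weight(Y=0) = 1/162
  weight(Y=1) = 5/54
Total weight = 1/162 + 5/54 = 8/81
P(Y=0 | obs) = 1/162 / 8/81 = 1/16
P(Y=1 | obs) = 5/54 / 8/81 = 15/16

P(Y = 1 | obs) = 15/16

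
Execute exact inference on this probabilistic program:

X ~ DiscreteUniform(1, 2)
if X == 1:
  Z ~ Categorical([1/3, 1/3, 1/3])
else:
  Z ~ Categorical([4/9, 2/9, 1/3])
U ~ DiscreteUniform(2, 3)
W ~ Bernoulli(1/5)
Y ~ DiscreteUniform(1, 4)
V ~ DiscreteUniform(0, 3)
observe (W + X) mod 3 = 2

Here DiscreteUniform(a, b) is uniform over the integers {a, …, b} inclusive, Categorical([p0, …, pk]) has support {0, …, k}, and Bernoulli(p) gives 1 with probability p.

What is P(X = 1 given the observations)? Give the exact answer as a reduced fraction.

Enumerate traces; 192 have nonzero weight after conditioning:
  (X=1, Z=0, U=2, W=1, Y=1, V=0) weight 1/960
  (X=1, Z=0, U=2, W=1, Y=1, V=1) weight 1/960
  (X=1, Z=0, U=2, W=1, Y=1, V=2) weight 1/960
  (X=1, Z=0, U=2, W=1, Y=1, V=3) weight 1/960
  (X=1, Z=0, U=2, W=1, Y=2, V=0) weight 1/960
  (X=1, Z=0, U=2, W=1, Y=2, V=1) weight 1/960
  (X=1, Z=0, U=2, W=1, Y=2, V=2) weight 1/960
  (X=1, Z=0, U=2, W=1, Y=2, V=3) weight 1/960
  (X=2, Z=0, U=2, W=0, Y=1, V=0) weight 1/180
  … 183 more
Group by X:
  weight(X=1) = 1/10
  weight(X=2) = 2/5
Total weight = 1/10 + 2/5 = 1/2
P(X=1 | obs) = 1/10 / 1/2 = 1/5
P(X=2 | obs) = 2/5 / 1/2 = 4/5

P(X = 1 | obs) = 1/5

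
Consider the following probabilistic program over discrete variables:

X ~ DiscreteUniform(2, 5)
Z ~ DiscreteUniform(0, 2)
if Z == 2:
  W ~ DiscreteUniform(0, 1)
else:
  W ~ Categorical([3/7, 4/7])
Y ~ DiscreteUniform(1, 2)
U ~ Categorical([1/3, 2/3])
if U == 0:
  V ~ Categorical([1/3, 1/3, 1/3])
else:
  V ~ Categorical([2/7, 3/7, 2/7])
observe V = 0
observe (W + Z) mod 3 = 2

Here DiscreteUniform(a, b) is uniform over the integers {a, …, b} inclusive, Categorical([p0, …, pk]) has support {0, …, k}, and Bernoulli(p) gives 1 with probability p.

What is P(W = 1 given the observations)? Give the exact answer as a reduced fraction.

P(W = 1 | obs) = 8/15

Enumerate traces; 32 have nonzero weight after conditioning:
  (X=2, Z=1, W=1, Y=1, U=0, V=0) weight 1/378
  (X=2, Z=1, W=1, Y=1, U=1, V=0) weight 2/441
  (X=2, Z=1, W=1, Y=2, U=0, V=0) weight 1/378
  (X=2, Z=1, W=1, Y=2, U=1, V=0) weight 2/441
  (X=2, Z=2, W=0, Y=1, U=0, V=0) weight 1/432
  (X=2, Z=2, W=0, Y=1, U=1, V=0) weight 1/252
  (X=2, Z=2, W=0, Y=2, U=0, V=0) weight 1/432
  (X=2, Z=2, W=0, Y=2, U=1, V=0) weight 1/252
  … 24 more
Group by W:
  weight(W=0) = 19/378
  weight(W=1) = 76/1323
Total weight = 19/378 + 76/1323 = 95/882
P(W=0 | obs) = 19/378 / 95/882 = 7/15
P(W=1 | obs) = 76/1323 / 95/882 = 8/15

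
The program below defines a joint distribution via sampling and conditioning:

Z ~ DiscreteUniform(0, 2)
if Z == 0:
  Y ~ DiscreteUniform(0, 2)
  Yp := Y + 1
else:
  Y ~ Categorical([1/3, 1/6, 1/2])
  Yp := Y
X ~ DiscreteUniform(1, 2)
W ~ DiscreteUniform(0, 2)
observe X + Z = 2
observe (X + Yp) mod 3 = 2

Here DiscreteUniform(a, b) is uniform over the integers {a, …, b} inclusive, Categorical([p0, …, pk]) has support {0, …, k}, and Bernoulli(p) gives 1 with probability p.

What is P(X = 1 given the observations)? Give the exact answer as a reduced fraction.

P(X = 1 | obs) = 1/3

Enumerate traces; 6 have nonzero weight after conditioning:
  (Z=0, Y=2, X=2, W=0) weight 1/54
  (Z=0, Y=2, X=2, W=1) weight 1/54
  (Z=0, Y=2, X=2, W=2) weight 1/54
  (Z=1, Y=1, X=1, W=0) weight 1/108
  (Z=1, Y=1, X=1, W=1) weight 1/108
  (Z=1, Y=1, X=1, W=2) weight 1/108
Group by X:
  weight(X=1) = 1/36
  weight(X=2) = 1/18
Total weight = 1/36 + 1/18 = 1/12
P(X=1 | obs) = 1/36 / 1/12 = 1/3
P(X=2 | obs) = 1/18 / 1/12 = 2/3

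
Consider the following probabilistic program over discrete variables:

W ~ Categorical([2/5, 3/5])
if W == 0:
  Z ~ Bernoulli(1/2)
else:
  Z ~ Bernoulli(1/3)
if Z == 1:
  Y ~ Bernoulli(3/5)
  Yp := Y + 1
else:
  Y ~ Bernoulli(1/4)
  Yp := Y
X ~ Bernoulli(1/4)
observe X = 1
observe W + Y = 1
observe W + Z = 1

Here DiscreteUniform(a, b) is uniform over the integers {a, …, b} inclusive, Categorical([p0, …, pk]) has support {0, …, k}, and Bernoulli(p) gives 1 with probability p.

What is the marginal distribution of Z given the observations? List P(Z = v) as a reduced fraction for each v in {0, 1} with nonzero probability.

Enumerate traces; 2 have nonzero weight after conditioning:
  (W=0, Z=1, Y=1, X=1) weight 3/100
  (W=1, Z=0, Y=0, X=1) weight 3/40
Group by Z:
  weight(Z=0) = 3/40
  weight(Z=1) = 3/100
Total weight = 3/40 + 3/100 = 21/200
P(Z=0 | obs) = 3/40 / 21/200 = 5/7
P(Z=1 | obs) = 3/100 / 21/200 = 2/7

P(Z=0) = 5/7, P(Z=1) = 2/7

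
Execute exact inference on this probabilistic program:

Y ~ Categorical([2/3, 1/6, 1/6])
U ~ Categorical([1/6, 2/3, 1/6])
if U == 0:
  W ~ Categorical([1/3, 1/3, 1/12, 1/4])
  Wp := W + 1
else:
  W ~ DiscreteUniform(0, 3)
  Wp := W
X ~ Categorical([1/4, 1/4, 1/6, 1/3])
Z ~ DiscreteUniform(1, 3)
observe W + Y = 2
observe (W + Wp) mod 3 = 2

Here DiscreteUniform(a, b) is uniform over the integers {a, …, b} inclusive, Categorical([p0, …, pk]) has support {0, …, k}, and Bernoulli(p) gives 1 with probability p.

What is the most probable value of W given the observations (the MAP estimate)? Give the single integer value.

Enumerate traces; 36 have nonzero weight after conditioning:
  (Y=0, U=0, W=2, X=0, Z=1) weight 1/1296
  (Y=0, U=0, W=2, X=0, Z=2) weight 1/1296
  (Y=0, U=0, W=2, X=0, Z=3) weight 1/1296
  (Y=0, U=0, W=2, X=1, Z=1) weight 1/1296
  (Y=0, U=0, W=2, X=1, Z=2) weight 1/1296
  (Y=0, U=0, W=2, X=1, Z=3) weight 1/1296
  (Y=0, U=0, W=2, X=2, Z=1) weight 1/1944
  (Y=0, U=0, W=2, X=2, Z=2) weight 1/1944
  (Y=1, U=1, W=1, X=0, Z=1) weight 1/432
  … 27 more
Group by W:
  weight(W=1) = 5/144
  weight(W=2) = 1/108
Total weight = 5/144 + 1/108 = 19/432
P(W=1 | obs) = 5/144 / 19/432 = 15/19
P(W=2 | obs) = 1/108 / 19/432 = 4/19
argmax = 1

argmax_v P(W = v | obs) = 1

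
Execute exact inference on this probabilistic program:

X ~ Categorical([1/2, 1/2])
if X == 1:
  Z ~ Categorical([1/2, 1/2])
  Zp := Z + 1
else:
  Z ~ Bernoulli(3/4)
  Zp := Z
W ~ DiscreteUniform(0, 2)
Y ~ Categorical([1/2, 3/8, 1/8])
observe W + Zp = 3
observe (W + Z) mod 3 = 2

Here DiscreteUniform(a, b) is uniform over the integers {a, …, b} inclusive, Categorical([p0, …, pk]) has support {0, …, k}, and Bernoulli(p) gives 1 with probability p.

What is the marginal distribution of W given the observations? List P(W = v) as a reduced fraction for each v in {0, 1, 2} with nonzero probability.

P(W=1) = 1/2, P(W=2) = 1/2

Enumerate traces; 6 have nonzero weight after conditioning:
  (X=1, Z=0, W=2, Y=0) weight 1/24
  (X=1, Z=0, W=2, Y=1) weight 1/32
  (X=1, Z=0, W=2, Y=2) weight 1/96
  (X=1, Z=1, W=1, Y=0) weight 1/24
  (X=1, Z=1, W=1, Y=1) weight 1/32
  (X=1, Z=1, W=1, Y=2) weight 1/96
Group by W:
  weight(W=1) = 1/12
  weight(W=2) = 1/12
Total weight = 1/12 + 1/12 = 1/6
P(W=1 | obs) = 1/12 / 1/6 = 1/2
P(W=2 | obs) = 1/12 / 1/6 = 1/2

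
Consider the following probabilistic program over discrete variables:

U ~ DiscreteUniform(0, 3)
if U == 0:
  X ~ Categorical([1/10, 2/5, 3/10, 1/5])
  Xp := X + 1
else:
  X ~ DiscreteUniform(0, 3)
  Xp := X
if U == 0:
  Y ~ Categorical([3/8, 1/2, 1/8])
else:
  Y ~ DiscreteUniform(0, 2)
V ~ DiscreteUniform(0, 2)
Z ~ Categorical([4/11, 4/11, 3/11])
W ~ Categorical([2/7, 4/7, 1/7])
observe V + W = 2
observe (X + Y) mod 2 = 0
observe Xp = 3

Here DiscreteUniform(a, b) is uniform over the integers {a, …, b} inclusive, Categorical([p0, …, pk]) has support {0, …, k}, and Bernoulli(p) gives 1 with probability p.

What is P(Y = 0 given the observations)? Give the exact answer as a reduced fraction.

Enumerate traces; 45 have nonzero weight after conditioning:
  (U=0, X=2, Y=0, V=0, Z=0, W=2) weight 3/6160
  (U=0, X=2, Y=0, V=0, Z=1, W=2) weight 3/6160
  (U=0, X=2, Y=0, V=0, Z=2, W=2) weight 9/24640
  (U=0, X=2, Y=0, V=1, Z=0, W=1) weight 3/1540
  (U=0, X=2, Y=0, V=1, Z=1, W=1) weight 3/1540
  (U=0, X=2, Y=0, V=1, Z=2, W=1) weight 9/6160
  (U=0, X=2, Y=0, V=2, Z=0, W=0) weight 3/3080
  (U=0, X=2, Y=0, V=2, Z=1, W=0) weight 3/3080
  (U=0, X=2, Y=2, V=0, Z=0, W=2) weight 1/6160
  (U=1, X=3, Y=1, V=0, Z=0, W=2) weight 1/2772
  … 35 more
Group by Y:
  weight(Y=0) = 3/320
  weight(Y=1) = 1/48
  weight(Y=2) = 1/320
Total weight = 3/320 + 1/48 + 1/320 = 1/30
P(Y=0 | obs) = 3/320 / 1/30 = 9/32
P(Y=1 | obs) = 1/48 / 1/30 = 5/8
P(Y=2 | obs) = 1/320 / 1/30 = 3/32

P(Y = 0 | obs) = 9/32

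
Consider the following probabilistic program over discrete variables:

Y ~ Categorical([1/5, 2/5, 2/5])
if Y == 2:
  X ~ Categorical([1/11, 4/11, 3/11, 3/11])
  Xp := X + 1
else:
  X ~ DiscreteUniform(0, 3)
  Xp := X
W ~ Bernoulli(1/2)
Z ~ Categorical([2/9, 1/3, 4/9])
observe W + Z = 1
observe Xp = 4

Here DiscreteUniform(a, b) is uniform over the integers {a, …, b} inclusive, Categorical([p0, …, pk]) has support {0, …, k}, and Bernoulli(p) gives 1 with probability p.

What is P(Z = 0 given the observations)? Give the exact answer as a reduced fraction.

P(Z = 0 | obs) = 2/5

Enumerate traces; 2 have nonzero weight after conditioning:
  (Y=2, X=3, W=0, Z=1) weight 1/55
  (Y=2, X=3, W=1, Z=0) weight 2/165
Group by Z:
  weight(Z=0) = 2/165
  weight(Z=1) = 1/55
Total weight = 2/165 + 1/55 = 1/33
P(Z=0 | obs) = 2/165 / 1/33 = 2/5
P(Z=1 | obs) = 1/55 / 1/33 = 3/5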